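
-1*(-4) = 4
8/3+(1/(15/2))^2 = 604/225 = 2.68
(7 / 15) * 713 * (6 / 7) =1426 / 5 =285.20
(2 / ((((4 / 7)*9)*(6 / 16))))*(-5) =-140 / 27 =-5.19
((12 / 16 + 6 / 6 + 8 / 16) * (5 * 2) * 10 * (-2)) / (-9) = 50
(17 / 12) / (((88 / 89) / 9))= 4539 / 352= 12.89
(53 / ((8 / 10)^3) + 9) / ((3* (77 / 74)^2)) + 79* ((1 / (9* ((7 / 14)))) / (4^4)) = 34.71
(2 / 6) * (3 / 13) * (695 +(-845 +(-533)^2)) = 283939 / 13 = 21841.46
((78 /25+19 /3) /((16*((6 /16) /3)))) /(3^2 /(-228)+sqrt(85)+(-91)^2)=16956028526 /29706353073675 - 2047592*sqrt(85) /29706353073675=0.00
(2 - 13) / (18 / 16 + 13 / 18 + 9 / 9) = -792 / 205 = -3.86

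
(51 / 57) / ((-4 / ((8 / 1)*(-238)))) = 8092 / 19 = 425.89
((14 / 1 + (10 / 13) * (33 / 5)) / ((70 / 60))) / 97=1488 / 8827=0.17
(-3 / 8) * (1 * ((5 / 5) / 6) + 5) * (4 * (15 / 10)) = -11.62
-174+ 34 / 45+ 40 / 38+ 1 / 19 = -147179 / 855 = -172.14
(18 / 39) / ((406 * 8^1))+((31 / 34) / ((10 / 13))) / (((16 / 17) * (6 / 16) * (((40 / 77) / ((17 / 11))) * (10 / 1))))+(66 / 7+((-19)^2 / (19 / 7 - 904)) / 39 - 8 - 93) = -10341587005199 / 114167664000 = -90.58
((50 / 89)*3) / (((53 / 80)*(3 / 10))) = 40000 / 4717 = 8.48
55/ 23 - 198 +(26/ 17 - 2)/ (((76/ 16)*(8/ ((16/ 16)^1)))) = -195.62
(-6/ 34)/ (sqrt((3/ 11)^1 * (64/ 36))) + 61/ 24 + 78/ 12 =217/ 24 -3 * sqrt(33)/ 68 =8.79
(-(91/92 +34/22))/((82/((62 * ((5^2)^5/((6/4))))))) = -258837890625/20746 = -12476520.32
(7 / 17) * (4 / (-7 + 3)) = -7 / 17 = -0.41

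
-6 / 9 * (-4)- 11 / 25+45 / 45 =242 / 75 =3.23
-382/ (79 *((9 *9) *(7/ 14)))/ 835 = -764/ 5343165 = -0.00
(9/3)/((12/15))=15/4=3.75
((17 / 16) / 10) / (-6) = -17 / 960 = -0.02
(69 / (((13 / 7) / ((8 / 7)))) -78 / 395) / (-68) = -108513 / 174590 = -0.62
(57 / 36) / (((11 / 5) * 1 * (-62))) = -0.01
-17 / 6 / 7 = -17 / 42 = -0.40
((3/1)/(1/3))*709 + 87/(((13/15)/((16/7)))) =601551/91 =6610.45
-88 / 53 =-1.66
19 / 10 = 1.90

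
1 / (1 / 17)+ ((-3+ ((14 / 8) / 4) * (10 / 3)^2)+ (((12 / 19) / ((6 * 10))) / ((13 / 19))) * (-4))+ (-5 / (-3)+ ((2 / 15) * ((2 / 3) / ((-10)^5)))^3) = 20.47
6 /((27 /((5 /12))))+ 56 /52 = 821 /702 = 1.17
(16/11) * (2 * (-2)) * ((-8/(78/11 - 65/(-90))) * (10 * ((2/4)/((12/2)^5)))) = 160/41769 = 0.00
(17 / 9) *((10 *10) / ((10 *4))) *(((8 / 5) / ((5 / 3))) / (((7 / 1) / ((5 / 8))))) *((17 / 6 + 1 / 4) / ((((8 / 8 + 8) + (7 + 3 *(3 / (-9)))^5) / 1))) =0.00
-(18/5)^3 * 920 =-1073088/25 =-42923.52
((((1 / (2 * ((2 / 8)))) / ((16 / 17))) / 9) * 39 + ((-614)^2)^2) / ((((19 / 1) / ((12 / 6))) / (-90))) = -51165354249075 / 38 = -1346456690765.13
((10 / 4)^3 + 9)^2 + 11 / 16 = 38853 / 64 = 607.08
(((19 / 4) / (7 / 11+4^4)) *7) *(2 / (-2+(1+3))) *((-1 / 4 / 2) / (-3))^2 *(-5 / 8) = -7315 / 52033536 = -0.00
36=36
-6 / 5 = -1.20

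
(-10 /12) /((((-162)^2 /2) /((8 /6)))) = -5 /59049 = -0.00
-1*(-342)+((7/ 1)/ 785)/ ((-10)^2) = 342.00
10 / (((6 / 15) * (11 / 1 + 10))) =25 / 21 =1.19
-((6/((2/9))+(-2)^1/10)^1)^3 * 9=-21654936/125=-173239.49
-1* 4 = -4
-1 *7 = -7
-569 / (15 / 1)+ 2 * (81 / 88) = -23821 / 660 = -36.09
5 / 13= 0.38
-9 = -9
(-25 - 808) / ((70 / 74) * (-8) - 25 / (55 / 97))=339031 / 21025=16.13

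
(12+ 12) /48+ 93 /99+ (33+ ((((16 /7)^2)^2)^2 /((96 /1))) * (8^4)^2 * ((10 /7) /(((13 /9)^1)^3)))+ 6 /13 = 361143858336540787175 /5851353722214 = 61719710.60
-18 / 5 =-3.60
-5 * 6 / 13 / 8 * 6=-45 / 26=-1.73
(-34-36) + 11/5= -339/5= -67.80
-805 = -805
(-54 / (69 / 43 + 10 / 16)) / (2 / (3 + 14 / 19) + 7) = -3.21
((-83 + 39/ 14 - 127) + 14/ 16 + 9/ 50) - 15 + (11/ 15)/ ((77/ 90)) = -308423/ 1400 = -220.30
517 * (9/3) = 1551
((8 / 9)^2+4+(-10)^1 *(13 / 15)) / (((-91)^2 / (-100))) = 31400 / 670761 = 0.05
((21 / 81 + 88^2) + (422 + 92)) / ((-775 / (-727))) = 7746.78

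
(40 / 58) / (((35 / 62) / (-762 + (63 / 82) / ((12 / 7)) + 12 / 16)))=-1105119 / 1189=-929.45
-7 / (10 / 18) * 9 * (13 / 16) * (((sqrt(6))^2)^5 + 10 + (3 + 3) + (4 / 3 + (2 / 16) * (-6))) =-229756527 / 320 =-717989.15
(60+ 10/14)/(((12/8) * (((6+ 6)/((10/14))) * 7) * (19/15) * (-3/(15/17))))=-3125/39102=-0.08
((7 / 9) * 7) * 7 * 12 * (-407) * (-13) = 7259252 / 3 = 2419750.67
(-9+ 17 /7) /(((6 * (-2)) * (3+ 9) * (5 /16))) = 46 /315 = 0.15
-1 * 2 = -2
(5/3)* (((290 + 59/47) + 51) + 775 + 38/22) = 964190/517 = 1864.97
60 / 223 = 0.27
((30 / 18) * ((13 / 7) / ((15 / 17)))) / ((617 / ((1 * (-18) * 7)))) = -442 / 617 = -0.72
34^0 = 1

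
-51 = -51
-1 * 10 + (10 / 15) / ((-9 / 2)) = -10.15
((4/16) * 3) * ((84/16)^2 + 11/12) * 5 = 6835/64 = 106.80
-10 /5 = -2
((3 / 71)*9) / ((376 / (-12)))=-81 / 6674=-0.01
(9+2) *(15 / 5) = 33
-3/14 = -0.21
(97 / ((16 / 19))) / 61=1843 / 976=1.89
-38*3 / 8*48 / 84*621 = -5056.71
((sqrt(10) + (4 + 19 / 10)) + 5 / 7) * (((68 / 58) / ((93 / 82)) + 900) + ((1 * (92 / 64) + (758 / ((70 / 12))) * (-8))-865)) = -700726795789 / 105722400-1513448803 * sqrt(10) / 1510320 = -9796.82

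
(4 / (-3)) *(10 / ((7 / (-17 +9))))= 320 / 21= 15.24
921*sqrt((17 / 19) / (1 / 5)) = 921*sqrt(1615) / 19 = 1948.01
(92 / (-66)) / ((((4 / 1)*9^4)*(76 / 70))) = -805 / 16454988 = -0.00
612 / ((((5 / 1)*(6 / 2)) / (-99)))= -20196 / 5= -4039.20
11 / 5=2.20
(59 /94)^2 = 0.39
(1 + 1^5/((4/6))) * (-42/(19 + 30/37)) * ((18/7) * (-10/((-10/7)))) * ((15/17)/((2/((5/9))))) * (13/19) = -3787875/236759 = -16.00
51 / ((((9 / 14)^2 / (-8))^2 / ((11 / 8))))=57470336 / 2187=26278.16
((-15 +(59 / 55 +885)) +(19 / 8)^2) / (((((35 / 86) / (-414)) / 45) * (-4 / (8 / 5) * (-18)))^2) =244499449947831 / 269500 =907233580.51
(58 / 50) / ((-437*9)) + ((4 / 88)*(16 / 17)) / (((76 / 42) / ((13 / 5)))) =1124797 / 18386775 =0.06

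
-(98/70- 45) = 218/5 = 43.60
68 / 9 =7.56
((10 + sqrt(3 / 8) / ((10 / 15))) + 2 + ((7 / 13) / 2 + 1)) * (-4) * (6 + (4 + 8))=-12420 / 13 -27 * sqrt(6)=-1021.52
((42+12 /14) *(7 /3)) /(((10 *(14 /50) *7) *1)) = 250 /49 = 5.10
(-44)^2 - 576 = 1360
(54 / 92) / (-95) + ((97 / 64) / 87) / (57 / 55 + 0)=388021 / 36498240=0.01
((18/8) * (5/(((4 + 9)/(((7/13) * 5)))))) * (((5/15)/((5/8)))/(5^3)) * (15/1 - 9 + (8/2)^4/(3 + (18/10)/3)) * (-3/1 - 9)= -9.20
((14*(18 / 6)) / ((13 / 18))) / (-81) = -28 / 39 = -0.72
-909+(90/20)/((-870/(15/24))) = -843555/928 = -909.00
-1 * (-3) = 3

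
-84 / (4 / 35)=-735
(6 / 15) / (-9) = -2 / 45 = -0.04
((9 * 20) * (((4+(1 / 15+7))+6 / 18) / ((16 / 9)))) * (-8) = -9234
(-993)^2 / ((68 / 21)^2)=94041.44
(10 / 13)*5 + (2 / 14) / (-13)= 349 / 91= 3.84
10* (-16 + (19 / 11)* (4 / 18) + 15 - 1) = -1600 / 99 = -16.16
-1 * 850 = -850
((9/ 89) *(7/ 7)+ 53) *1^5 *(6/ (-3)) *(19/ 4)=-44897/ 89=-504.46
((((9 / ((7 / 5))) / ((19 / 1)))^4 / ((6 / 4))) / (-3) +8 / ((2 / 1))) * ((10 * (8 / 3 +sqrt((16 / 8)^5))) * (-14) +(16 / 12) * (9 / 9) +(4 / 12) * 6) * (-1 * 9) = 4164803141220 / 312900721 +900497976480 * sqrt(2) / 44700103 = 41800.09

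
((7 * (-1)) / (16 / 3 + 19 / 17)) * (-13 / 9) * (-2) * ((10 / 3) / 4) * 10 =-11050 / 423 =-26.12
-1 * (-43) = 43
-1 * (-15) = 15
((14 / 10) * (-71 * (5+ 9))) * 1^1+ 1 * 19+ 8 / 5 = -1371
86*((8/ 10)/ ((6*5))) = 2.29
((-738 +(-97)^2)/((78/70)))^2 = 544989025/9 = 60554336.11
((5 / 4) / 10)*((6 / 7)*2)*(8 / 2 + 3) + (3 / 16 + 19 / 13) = 655 / 208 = 3.15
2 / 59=0.03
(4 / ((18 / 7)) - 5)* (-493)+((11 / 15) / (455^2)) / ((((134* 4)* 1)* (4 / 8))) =4239710520533 / 2496721500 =1698.11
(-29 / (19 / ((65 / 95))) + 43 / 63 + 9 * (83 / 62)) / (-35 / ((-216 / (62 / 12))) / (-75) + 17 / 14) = 17797195800 / 1832201711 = 9.71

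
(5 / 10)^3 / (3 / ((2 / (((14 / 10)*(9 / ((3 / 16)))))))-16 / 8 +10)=5 / 4352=0.00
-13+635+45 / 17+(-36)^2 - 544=23403 / 17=1376.65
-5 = -5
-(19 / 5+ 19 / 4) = -171 / 20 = -8.55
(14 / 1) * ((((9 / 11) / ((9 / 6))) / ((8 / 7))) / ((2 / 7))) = 1029 / 44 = 23.39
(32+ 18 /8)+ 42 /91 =1805 /52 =34.71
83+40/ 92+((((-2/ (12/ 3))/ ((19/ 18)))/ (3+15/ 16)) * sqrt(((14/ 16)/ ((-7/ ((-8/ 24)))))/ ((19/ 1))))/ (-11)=4 * sqrt(114)/ 83391+1919/ 23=83.44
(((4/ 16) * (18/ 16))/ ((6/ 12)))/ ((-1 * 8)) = -9/ 128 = -0.07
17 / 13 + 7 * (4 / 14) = 43 / 13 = 3.31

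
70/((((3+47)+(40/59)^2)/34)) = 828478/17565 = 47.17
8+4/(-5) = 36/5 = 7.20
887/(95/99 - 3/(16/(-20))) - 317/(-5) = 469493/1865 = 251.74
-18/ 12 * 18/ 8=-27/ 8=-3.38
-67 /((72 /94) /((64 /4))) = -1399.56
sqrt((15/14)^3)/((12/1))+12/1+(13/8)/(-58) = 5 * sqrt(210)/784+5555/464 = 12.06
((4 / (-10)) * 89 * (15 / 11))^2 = 285156 / 121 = 2356.66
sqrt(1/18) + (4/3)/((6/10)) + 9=sqrt(2)/6 + 101/9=11.46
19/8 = 2.38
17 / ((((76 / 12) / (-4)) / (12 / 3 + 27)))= -6324 / 19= -332.84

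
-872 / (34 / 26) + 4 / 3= -665.49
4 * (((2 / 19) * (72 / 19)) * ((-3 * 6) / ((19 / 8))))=-82944 / 6859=-12.09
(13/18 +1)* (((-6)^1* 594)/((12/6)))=-3069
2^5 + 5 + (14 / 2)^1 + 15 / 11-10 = 389 / 11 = 35.36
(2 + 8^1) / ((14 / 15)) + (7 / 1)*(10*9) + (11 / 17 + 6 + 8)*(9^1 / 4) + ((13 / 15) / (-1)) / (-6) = 14433109 / 21420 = 673.81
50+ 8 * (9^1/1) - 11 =111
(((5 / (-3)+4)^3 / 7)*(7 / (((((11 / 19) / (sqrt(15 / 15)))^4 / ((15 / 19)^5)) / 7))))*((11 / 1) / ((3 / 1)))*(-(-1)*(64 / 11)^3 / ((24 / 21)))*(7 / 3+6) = 43025920000000 / 33659659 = 1278263.69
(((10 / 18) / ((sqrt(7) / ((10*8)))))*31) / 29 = 12400*sqrt(7) / 1827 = 17.96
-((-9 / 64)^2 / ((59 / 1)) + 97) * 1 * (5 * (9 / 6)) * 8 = -351622335 / 60416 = -5820.02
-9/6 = -3/2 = -1.50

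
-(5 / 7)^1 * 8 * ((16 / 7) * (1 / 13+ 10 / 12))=-22720 / 1911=-11.89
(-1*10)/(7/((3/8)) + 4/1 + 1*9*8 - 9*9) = -30/41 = -0.73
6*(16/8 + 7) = 54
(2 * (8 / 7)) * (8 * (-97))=-12416 / 7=-1773.71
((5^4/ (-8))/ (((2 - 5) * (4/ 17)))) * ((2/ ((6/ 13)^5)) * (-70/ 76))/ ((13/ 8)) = -10621121875/ 1772928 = -5990.72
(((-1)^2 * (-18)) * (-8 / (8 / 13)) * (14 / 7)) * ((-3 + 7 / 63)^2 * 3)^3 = 16063620352 / 2187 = 7345048.17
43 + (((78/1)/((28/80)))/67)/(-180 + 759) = 3892751/90517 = 43.01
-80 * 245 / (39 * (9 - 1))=-2450 / 39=-62.82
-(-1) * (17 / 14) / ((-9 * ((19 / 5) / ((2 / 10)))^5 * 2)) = -17 / 623976948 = -0.00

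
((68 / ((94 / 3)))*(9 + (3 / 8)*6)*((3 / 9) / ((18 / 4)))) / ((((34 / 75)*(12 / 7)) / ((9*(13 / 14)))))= 19.45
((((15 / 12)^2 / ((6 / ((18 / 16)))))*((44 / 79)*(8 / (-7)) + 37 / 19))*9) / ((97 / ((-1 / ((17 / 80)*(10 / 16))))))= -9296775 / 34652086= -0.27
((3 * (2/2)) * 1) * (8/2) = 12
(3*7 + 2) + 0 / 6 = 23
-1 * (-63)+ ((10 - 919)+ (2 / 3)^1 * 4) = -2530 / 3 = -843.33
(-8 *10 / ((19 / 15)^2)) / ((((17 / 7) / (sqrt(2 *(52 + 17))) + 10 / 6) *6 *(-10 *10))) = 1014300 / 20029363- 10710 *sqrt(138) / 20029363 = 0.04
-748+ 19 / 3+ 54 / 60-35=-23273 / 30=-775.77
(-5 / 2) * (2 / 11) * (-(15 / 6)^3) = 625 / 88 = 7.10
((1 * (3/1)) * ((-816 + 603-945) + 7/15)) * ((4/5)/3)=-69452/75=-926.03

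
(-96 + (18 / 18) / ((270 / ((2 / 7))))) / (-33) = 90719 / 31185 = 2.91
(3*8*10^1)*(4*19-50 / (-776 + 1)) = 565920 / 31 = 18255.48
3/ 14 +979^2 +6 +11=13418415/ 14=958458.21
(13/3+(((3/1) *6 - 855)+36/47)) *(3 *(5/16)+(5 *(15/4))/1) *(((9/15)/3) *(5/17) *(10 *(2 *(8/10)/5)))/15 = -821086/3995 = -205.53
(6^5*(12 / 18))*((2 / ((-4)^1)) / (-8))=324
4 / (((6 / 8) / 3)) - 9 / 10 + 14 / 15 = 481 / 30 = 16.03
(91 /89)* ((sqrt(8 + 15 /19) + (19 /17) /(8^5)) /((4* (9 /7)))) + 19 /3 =637* sqrt(3173) /60876 + 11303792455 /1784807424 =6.92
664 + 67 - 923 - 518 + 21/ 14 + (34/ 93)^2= -12253321/ 17298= -708.37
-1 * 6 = -6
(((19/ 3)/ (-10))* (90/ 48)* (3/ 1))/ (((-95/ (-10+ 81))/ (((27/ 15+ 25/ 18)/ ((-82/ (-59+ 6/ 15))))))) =145621/ 24000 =6.07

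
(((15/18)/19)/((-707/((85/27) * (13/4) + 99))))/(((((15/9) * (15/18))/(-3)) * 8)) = 11797/6447840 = 0.00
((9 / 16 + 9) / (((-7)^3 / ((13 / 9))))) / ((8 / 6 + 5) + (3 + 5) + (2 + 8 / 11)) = -7293 / 3089744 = -0.00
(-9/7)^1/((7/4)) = -0.73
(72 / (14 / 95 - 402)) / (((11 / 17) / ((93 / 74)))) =-1351755 / 3884408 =-0.35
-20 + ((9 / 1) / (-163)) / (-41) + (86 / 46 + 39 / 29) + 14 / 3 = -162044741 / 13372683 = -12.12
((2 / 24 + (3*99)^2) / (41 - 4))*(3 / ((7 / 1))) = 1058509 / 1036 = 1021.73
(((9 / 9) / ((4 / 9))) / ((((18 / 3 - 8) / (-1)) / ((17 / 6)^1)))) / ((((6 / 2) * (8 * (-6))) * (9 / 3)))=-17 / 2304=-0.01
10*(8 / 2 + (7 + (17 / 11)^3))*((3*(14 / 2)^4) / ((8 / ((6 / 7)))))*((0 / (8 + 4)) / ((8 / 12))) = 0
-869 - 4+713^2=507496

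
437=437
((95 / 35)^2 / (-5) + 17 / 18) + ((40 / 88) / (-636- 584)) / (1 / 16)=-1583083 / 2959110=-0.53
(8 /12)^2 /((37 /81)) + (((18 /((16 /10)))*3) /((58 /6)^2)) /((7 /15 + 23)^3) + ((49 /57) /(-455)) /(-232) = 0.97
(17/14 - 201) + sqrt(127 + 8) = -2797/14 + 3 * sqrt(15) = -188.17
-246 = -246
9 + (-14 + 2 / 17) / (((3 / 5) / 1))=-721 / 51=-14.14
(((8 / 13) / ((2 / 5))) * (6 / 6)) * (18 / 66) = 0.42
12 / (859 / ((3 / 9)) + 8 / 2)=12 / 2581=0.00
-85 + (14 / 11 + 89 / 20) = -17441 / 220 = -79.28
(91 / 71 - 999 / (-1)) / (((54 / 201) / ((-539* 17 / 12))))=-10900167355 / 3834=-2843027.48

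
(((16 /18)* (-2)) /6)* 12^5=-73728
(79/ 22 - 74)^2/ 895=2399401/ 433180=5.54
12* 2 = 24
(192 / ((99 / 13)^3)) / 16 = 0.03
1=1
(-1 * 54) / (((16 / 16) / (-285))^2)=-4386150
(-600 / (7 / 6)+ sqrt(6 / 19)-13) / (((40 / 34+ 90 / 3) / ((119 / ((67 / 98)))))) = -52268251 / 17755+ 99127*sqrt(114) / 337345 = -2940.72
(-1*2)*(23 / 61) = -46 / 61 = -0.75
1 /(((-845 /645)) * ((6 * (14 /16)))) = -172 /1183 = -0.15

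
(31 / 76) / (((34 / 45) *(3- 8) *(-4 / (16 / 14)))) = 279 / 9044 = 0.03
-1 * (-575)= 575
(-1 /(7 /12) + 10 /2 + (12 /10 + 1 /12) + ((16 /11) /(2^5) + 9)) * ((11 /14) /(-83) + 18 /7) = 187250323 /5368440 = 34.88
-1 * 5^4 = -625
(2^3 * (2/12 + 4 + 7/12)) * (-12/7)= -456/7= -65.14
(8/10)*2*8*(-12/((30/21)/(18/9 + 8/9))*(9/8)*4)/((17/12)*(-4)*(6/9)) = 157248/425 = 370.00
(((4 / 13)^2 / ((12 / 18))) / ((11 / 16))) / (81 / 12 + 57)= 512 / 158015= 0.00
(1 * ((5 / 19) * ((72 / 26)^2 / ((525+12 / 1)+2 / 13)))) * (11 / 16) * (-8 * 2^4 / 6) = -95040 / 1724801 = -0.06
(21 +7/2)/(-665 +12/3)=-49/1322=-0.04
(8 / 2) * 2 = 8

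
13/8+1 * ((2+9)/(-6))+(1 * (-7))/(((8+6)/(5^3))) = -1505/24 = -62.71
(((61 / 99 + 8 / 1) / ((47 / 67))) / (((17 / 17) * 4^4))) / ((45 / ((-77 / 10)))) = -400057 / 48729600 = -0.01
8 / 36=2 / 9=0.22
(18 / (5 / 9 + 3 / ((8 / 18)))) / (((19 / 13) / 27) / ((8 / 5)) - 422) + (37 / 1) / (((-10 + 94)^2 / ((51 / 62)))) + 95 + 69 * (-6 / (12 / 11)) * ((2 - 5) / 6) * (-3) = -21551039728037525 / 45442214866272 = -474.25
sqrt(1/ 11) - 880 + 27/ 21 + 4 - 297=-8202/ 7 + sqrt(11)/ 11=-1171.41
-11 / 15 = -0.73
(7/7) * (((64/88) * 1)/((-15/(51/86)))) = -68/2365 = -0.03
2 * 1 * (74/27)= 148/27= 5.48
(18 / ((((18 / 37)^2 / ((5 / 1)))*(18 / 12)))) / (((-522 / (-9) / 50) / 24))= 1369000 / 261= 5245.21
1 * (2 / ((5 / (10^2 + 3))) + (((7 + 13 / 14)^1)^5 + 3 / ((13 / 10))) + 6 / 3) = 1096878684207 / 34958560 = 31376.54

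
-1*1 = -1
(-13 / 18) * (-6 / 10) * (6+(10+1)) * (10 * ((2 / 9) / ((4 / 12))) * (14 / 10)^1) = 3094 / 45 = 68.76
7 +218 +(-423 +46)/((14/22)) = -2572/7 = -367.43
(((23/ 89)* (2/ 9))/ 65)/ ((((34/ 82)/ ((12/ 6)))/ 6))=7544/ 295035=0.03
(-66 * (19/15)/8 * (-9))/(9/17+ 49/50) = 159885/2566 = 62.31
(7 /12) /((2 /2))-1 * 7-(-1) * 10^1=43 /12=3.58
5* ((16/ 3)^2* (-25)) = -32000/ 9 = -3555.56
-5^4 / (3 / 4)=-2500 / 3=-833.33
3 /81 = 1 /27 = 0.04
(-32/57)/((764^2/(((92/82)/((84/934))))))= -21482/1790378037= -0.00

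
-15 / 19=-0.79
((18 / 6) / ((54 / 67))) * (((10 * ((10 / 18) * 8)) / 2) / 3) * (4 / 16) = 1675 / 243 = 6.89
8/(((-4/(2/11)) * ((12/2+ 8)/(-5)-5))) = 20/429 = 0.05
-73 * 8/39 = -14.97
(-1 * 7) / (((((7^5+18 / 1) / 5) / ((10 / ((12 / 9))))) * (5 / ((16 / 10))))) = -84 / 16825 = -0.00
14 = 14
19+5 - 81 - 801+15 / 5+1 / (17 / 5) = -14530 / 17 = -854.71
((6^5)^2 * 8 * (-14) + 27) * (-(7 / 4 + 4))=155760868755 / 4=38940217188.75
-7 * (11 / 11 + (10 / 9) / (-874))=-27496 / 3933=-6.99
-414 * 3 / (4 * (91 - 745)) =0.47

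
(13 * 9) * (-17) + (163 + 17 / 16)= -29199 / 16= -1824.94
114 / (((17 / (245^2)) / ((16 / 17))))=109485600 / 289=378842.91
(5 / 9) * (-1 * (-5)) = 25 / 9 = 2.78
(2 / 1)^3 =8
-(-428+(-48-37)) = 513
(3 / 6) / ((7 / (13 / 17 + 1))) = 15 / 119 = 0.13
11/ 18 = 0.61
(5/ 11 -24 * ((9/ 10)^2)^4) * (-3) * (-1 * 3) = -12222376137/ 137500000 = -88.89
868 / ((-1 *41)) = -868 / 41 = -21.17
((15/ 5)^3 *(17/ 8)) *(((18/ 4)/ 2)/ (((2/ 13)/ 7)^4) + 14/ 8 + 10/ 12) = 283283239779/ 512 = 553287577.69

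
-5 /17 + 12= 199 /17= 11.71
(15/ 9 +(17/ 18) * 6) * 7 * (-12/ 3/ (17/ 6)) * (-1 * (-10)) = -724.71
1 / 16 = 0.06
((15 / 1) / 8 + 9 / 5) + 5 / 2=6.18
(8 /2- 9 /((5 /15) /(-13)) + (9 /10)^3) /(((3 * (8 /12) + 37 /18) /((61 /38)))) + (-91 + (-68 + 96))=1478277 /19000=77.80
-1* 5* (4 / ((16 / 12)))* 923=-13845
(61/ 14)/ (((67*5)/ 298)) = 9089/ 2345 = 3.88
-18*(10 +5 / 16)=-1485 / 8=-185.62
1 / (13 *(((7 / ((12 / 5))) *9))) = 4 / 1365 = 0.00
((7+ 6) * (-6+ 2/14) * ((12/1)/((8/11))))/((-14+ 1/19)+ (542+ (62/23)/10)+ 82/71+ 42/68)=-4217034705/1779293467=-2.37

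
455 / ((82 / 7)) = 3185 / 82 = 38.84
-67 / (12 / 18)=-100.50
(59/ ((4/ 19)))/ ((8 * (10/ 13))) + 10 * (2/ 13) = 195849/ 4160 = 47.08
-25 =-25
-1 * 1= -1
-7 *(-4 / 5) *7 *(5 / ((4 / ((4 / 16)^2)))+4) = 12789 / 80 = 159.86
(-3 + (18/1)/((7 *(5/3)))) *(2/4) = -51/70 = -0.73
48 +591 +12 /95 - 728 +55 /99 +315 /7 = -37037 /855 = -43.32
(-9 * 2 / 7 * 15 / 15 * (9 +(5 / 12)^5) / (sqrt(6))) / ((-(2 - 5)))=-2242613 * sqrt(6) / 1741824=-3.15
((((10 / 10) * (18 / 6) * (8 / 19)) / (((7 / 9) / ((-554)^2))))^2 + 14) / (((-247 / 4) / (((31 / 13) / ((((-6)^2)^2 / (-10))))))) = 340602839128719605 / 4600749699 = 74032029.87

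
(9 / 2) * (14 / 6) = 10.50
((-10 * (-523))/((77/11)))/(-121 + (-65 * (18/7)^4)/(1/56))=-256270/54629023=-0.00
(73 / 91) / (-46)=-73 / 4186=-0.02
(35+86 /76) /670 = 0.05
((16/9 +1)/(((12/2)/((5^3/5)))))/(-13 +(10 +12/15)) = -3125/594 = -5.26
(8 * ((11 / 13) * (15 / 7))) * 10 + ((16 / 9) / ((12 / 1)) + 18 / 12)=720899 / 4914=146.70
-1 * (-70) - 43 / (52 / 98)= -287 / 26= -11.04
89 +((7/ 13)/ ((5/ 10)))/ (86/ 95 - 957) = 105087823/ 1180777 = 89.00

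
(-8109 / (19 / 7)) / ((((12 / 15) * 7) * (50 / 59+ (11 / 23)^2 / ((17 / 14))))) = -21512649915 / 41769296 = -515.04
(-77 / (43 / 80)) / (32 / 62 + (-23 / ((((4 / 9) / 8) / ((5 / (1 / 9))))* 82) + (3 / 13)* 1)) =25445420 / 40222243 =0.63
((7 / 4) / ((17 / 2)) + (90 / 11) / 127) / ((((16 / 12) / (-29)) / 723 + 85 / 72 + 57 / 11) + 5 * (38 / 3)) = 358927084 / 92545645109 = 0.00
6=6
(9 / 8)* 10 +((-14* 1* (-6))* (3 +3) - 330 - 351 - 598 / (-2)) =533 / 4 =133.25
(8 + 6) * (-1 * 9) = -126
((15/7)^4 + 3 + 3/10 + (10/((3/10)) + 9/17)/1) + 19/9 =221729939/3673530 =60.36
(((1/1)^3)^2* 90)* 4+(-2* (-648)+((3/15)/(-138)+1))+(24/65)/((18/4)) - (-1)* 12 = 4990551/2990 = 1669.08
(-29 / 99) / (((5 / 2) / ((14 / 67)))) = -812 / 33165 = -0.02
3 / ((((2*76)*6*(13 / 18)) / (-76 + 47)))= -261 / 1976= -0.13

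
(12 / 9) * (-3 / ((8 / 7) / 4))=-14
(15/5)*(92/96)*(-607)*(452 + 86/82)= -259325575/328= -790626.75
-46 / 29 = -1.59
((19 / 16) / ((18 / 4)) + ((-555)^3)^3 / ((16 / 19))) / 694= -854344363418147658322265587 / 99936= -8548914939742912046932.69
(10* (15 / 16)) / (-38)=-75 / 304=-0.25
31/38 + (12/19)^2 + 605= 437687/722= 606.21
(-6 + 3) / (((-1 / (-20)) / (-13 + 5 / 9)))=746.67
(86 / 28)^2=1849 / 196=9.43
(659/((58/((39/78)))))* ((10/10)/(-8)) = -659/928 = -0.71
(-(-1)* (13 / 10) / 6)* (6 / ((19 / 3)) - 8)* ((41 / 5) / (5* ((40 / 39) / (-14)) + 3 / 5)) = -3249701 / 60610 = -53.62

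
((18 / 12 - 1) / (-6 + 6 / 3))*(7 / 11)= -7 / 88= -0.08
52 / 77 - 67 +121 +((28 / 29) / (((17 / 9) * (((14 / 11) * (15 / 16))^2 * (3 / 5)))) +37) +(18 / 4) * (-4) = 42292571 / 569415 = 74.27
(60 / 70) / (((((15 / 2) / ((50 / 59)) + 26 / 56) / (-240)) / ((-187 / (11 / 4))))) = 244800 / 163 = 1501.84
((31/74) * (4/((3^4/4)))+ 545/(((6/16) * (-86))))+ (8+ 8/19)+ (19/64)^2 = -83315923795/10029256704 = -8.31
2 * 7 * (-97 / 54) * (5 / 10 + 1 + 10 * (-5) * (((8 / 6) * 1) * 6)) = 541163 / 54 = 10021.54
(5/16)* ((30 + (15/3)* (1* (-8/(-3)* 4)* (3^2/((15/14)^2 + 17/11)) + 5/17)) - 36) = 85729105/1579504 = 54.28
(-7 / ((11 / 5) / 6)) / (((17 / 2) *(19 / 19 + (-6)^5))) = 84 / 290785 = 0.00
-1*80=-80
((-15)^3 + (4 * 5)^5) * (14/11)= 44752750/11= 4068431.82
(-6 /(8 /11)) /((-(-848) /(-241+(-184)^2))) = -1109295 /3392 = -327.03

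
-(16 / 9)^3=-4096 / 729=-5.62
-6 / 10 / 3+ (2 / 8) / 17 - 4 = -1423 / 340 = -4.19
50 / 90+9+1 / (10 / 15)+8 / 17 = 3527 / 306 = 11.53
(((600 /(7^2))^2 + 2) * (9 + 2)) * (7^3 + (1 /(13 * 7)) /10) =573262.12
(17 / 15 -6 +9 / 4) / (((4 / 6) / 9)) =-1413 / 40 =-35.32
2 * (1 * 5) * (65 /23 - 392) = -89510 /23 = -3891.74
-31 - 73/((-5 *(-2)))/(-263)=-81457/2630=-30.97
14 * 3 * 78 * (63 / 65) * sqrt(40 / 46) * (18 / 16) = 35721 * sqrt(115) / 115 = 3331.00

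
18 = 18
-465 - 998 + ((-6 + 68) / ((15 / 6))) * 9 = -6199 / 5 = -1239.80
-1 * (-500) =500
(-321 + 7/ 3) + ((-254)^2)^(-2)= -3979172428733/ 12486942768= -318.67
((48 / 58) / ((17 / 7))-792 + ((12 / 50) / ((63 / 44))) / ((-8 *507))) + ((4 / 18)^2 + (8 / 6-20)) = -956951580707 / 1181018475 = -810.28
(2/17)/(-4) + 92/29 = 3099/986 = 3.14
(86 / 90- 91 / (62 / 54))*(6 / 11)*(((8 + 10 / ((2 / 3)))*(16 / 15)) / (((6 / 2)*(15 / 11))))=-80394752 / 313875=-256.14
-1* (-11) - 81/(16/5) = -229/16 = -14.31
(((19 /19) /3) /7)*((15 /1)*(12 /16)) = 15 /28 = 0.54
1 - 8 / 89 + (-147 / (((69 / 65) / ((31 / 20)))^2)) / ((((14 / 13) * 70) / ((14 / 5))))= -1212512891 / 112994400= -10.73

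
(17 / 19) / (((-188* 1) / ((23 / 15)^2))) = -8993 / 803700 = -0.01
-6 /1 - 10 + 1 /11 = -175 /11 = -15.91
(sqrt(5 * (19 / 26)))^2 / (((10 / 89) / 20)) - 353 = 3866 / 13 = 297.38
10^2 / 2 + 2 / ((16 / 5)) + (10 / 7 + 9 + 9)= 3923 / 56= 70.05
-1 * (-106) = 106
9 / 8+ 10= 89 / 8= 11.12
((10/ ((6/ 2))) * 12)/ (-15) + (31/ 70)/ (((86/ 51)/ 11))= 0.22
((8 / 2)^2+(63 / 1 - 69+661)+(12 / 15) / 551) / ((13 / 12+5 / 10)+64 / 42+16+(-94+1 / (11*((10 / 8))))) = -569371572 / 63487873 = -8.97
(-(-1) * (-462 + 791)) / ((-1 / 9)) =-2961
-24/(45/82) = -656/15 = -43.73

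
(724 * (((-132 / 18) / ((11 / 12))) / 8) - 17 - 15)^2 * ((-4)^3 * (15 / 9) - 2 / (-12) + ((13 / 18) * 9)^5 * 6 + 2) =39729146247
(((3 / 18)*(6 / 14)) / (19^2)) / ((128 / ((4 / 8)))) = 1 / 1293824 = 0.00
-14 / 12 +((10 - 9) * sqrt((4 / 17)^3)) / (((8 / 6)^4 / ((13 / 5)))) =-7 / 6 +1053 * sqrt(17) / 46240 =-1.07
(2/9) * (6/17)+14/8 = 373/204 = 1.83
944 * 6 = 5664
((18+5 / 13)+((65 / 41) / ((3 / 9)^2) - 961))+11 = -488946 / 533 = -917.35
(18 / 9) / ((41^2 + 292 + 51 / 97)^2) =9409 / 18323105312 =0.00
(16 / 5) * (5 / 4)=4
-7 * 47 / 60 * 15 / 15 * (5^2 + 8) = -3619 / 20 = -180.95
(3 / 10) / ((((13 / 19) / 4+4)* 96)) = 0.00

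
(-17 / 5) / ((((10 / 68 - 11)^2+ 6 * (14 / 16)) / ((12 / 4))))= -0.08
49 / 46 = 1.07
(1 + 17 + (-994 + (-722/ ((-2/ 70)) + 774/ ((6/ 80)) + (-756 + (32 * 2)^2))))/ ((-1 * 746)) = -18977/ 373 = -50.88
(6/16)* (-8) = -3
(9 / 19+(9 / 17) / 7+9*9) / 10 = 184383 / 22610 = 8.15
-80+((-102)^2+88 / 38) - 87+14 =194813 / 19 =10253.32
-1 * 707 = -707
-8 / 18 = -4 / 9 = -0.44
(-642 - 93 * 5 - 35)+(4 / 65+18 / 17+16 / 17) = -1139.94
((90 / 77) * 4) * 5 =23.38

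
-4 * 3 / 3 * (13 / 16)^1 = -13 / 4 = -3.25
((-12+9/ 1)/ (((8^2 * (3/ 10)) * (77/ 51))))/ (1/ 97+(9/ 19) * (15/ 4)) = -469965/ 8113336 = -0.06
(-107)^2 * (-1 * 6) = -68694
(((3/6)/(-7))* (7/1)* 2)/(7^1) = -1/7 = -0.14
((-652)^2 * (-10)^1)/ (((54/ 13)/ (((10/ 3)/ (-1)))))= 276317600/ 81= 3411328.40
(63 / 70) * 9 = 81 / 10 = 8.10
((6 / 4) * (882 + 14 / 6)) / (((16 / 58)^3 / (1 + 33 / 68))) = 6535105717 / 69632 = 93852.05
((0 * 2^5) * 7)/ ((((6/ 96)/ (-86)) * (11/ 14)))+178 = 178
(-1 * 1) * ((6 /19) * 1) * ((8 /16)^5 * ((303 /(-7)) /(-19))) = -909 /40432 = -0.02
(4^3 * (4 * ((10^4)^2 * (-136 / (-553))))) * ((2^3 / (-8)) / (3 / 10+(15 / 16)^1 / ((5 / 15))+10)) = -278528000000000 / 580097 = -480140390.31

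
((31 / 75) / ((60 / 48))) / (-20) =-0.02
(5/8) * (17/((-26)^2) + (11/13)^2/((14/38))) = 46575/37856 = 1.23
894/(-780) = -149/130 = -1.15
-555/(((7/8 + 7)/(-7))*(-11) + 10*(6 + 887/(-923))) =-4098120/463457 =-8.84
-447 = -447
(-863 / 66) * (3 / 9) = -863 / 198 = -4.36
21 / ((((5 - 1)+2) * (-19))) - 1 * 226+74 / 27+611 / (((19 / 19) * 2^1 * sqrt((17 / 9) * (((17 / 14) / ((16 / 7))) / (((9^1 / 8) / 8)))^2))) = -229253 / 1026+16497 * sqrt(17) / 1156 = -164.60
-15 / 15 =-1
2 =2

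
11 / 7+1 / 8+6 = 431 / 56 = 7.70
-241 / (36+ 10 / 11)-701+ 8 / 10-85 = -1607211 / 2030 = -791.73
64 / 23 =2.78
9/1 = 9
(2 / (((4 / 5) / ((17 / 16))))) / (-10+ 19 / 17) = -1445 / 4832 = -0.30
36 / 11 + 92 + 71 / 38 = 40605 / 418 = 97.14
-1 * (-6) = 6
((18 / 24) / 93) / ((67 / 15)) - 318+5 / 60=-3961855 / 12462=-317.91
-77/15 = -5.13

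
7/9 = 0.78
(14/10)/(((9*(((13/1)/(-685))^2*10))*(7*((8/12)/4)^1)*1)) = 18769/507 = 37.02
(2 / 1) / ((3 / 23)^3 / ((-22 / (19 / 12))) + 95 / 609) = 1304107728 / 101611981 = 12.83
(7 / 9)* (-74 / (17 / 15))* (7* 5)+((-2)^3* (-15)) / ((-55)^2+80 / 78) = -2139564214 / 1203753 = -1777.41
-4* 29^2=-3364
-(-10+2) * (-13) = -104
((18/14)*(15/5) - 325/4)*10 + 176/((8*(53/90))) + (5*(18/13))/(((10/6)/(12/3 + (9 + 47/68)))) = -55729204/81991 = -679.70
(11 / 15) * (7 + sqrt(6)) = 11 * sqrt(6) / 15 + 77 / 15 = 6.93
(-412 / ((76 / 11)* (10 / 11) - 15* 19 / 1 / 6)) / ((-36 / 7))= -1.94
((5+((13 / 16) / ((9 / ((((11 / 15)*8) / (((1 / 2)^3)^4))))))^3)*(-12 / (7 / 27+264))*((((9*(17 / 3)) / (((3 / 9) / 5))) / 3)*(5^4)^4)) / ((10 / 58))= -12093302939213688053710937500 / 115587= -104625113024939552490426.60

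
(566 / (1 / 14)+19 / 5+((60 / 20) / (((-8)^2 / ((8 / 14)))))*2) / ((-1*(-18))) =739933 / 1680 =440.44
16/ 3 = 5.33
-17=-17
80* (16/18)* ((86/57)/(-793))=-55040/406809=-0.14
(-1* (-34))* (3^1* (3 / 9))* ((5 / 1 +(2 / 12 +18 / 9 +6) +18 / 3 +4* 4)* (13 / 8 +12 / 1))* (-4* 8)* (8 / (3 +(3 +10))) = -781966 / 3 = -260655.33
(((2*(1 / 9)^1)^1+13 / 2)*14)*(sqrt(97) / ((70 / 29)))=3509*sqrt(97) / 90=384.00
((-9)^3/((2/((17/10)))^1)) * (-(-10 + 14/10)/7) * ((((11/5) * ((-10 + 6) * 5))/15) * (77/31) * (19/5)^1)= 408378267/19375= 21077.59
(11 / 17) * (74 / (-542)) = -407 / 4607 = -0.09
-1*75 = -75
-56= -56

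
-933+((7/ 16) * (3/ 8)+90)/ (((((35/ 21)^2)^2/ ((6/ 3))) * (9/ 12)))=-9018393/ 10000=-901.84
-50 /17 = -2.94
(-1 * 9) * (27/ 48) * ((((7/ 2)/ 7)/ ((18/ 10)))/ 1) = -45/ 32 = -1.41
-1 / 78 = -0.01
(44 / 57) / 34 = 22 / 969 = 0.02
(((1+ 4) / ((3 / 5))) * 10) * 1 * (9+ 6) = 1250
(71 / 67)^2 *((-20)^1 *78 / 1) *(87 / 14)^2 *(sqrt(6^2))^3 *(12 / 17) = -38570458979520 / 3739337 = -10314785.48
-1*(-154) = 154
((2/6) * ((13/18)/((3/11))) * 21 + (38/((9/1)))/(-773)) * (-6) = -773545/6957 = -111.19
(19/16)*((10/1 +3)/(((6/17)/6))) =4199/16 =262.44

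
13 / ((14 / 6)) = 39 / 7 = 5.57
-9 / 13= -0.69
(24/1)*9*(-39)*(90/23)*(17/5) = -2577744/23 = -112075.83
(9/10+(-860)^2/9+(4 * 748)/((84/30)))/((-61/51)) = -891578039/12810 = -69600.16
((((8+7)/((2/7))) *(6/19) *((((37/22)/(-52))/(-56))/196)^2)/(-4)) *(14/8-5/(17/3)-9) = 4866795/16629020572516352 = 0.00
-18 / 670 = -9 / 335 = -0.03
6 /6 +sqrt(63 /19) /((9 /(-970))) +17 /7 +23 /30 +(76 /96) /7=517 /120-970 * sqrt(133) /57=-191.95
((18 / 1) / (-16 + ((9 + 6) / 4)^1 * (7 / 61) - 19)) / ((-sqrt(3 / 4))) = 2928 * sqrt(3) / 8435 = 0.60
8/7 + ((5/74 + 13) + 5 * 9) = 30671/518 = 59.21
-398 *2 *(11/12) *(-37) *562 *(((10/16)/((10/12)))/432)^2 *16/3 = 22759033/93312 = 243.90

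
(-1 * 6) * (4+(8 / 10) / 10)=-612 / 25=-24.48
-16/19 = -0.84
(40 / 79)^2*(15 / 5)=4800 / 6241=0.77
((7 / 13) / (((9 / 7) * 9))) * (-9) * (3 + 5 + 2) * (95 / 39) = -46550 / 4563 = -10.20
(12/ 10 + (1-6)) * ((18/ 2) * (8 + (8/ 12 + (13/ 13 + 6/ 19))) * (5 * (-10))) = 17070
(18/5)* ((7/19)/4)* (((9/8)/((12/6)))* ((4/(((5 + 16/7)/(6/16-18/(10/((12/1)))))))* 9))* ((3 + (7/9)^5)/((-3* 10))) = 1344780059/627912000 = 2.14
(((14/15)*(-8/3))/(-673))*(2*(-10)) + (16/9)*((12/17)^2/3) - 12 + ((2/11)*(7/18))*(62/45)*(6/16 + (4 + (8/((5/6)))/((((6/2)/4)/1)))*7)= -150048793/525141900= -0.29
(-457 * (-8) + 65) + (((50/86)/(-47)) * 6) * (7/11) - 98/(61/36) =4967519593/1356091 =3663.12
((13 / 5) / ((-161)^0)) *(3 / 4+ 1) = 91 / 20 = 4.55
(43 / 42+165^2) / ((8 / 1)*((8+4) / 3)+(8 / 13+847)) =14865409 / 480270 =30.95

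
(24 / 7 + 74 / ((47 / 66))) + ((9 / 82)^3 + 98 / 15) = 309862488991 / 2721001080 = 113.88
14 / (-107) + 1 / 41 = -0.11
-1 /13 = -0.08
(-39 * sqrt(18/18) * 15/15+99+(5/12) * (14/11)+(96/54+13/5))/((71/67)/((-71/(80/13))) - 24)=-55969589/20774160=-2.69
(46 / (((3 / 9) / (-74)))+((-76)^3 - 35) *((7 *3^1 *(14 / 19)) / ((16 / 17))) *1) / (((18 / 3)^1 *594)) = -366213571 / 180576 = -2028.03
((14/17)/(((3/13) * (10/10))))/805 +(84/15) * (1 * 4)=131402/5865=22.40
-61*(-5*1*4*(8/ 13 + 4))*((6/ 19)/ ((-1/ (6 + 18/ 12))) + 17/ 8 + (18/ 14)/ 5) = 133590/ 1729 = 77.26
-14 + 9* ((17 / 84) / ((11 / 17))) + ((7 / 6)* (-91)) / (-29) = -201617 / 26796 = -7.52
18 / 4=9 / 2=4.50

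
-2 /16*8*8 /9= -8 /9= -0.89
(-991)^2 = 982081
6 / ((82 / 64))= 192 / 41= 4.68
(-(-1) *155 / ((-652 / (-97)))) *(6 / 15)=3007 / 326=9.22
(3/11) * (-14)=-42/11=-3.82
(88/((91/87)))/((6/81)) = 103356/91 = 1135.78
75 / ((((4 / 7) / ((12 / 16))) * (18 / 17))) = 2975 / 32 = 92.97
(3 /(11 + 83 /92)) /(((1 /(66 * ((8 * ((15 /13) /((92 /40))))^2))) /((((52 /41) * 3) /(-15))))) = -60825600 /894907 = -67.97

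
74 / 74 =1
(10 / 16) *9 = 45 / 8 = 5.62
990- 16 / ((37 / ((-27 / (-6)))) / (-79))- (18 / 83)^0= 42281 / 37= 1142.73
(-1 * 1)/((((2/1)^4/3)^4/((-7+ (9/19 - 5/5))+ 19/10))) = 86589/12451840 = 0.01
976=976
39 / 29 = 1.34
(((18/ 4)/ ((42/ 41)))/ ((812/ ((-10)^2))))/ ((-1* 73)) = -3075/ 414932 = -0.01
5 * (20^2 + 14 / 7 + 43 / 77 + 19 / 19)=155370 / 77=2017.79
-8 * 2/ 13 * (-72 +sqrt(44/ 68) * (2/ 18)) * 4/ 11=4608/ 143 - 64 * sqrt(187)/ 21879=32.18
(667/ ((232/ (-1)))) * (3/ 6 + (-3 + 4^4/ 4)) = -2829/ 16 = -176.81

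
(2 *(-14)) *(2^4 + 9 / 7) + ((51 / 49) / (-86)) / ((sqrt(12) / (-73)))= -484 + 1241 *sqrt(3) / 8428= -483.74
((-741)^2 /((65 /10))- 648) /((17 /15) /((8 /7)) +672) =10059120 /80759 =124.56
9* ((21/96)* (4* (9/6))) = 189/16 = 11.81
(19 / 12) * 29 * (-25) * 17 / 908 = -234175 / 10896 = -21.49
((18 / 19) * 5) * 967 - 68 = 85738 / 19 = 4512.53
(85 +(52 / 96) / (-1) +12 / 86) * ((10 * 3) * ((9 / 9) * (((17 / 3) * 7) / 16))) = 51946475 / 8256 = 6291.97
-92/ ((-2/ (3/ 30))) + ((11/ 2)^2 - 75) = -803/ 20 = -40.15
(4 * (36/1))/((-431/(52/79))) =-7488/34049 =-0.22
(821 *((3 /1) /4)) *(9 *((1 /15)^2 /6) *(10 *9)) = 7389 /20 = 369.45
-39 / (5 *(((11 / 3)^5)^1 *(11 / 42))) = -398034 / 8857805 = -0.04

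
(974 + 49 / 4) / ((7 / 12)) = 11835 / 7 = 1690.71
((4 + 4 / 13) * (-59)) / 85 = -3304 / 1105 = -2.99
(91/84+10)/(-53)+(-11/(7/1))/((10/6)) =-25643/22260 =-1.15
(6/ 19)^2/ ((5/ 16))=576/ 1805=0.32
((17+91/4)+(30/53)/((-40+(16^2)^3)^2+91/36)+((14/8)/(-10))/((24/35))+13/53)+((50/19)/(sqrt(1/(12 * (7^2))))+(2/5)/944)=1208850642489818142194119/30418607987396738715840+700 * sqrt(3)/19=103.55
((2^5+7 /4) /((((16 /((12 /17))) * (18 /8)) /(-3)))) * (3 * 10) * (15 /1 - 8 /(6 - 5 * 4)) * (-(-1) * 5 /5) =-220725 /238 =-927.42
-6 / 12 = -1 / 2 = -0.50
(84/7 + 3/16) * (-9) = -1755/16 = -109.69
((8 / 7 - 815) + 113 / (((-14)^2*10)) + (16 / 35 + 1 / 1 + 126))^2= 1809646443361 / 3841600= 471065.82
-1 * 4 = -4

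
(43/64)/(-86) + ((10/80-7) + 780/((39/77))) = 196239/128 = 1533.12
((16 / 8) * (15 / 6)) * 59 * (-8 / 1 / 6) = -1180 / 3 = -393.33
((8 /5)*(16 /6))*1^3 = 64 /15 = 4.27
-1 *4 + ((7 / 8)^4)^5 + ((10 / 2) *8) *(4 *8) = 1471207632144634353377 / 1152921504606846976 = 1276.07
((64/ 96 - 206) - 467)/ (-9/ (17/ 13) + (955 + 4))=-34289/ 48558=-0.71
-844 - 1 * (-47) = -797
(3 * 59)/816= 59/272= 0.22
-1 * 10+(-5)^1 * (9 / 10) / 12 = -83 / 8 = -10.38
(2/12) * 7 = 7/6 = 1.17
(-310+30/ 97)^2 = 902401600/ 9409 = 95908.34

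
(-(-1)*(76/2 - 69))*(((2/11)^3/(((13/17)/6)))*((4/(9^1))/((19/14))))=-472192/986271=-0.48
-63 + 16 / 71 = -4457 / 71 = -62.77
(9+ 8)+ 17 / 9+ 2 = 188 / 9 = 20.89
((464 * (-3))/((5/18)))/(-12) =2088/5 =417.60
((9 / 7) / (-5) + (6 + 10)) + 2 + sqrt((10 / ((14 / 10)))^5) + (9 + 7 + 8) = 1461 / 35 + 12500 *sqrt(14) / 343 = 178.10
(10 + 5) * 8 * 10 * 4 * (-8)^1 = -38400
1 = 1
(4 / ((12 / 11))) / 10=11 / 30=0.37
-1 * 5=-5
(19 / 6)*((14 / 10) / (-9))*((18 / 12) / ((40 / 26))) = -1729 / 3600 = -0.48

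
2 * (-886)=-1772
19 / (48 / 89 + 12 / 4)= 5.37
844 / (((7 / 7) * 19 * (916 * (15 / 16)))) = 3376 / 65265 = 0.05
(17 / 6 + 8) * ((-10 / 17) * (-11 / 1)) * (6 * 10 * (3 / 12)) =17875 / 17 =1051.47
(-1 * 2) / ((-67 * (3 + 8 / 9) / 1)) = 0.01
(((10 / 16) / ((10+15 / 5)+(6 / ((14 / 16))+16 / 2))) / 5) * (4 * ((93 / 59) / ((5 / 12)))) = 1302 / 19175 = 0.07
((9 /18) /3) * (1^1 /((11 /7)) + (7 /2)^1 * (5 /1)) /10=133 /440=0.30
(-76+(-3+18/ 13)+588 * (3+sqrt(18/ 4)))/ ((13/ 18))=15876 * sqrt(2)/ 13+394614/ 169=4062.08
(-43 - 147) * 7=-1330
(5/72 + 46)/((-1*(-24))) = 3317/1728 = 1.92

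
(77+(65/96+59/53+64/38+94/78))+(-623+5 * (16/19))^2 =3048280091315/7959328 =382982.09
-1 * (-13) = 13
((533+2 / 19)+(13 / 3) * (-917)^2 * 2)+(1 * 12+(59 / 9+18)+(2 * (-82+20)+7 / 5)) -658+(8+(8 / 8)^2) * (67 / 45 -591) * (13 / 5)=31095063941 / 4275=7273699.17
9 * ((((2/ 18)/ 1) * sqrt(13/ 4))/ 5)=sqrt(13)/ 10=0.36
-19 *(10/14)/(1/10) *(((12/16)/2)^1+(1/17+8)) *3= -1634475/476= -3433.77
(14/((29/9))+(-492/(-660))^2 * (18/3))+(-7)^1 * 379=-232060781/87725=-2645.32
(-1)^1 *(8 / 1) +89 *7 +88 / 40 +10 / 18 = 27799 / 45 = 617.76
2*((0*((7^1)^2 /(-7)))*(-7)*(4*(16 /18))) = 0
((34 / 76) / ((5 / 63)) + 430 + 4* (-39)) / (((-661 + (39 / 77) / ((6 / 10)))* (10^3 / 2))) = -0.00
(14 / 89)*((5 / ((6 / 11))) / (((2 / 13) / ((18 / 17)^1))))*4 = 60060 / 1513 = 39.70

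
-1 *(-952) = 952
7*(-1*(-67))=469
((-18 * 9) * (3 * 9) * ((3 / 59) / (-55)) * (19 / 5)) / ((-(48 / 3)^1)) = -0.96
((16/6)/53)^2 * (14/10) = 448/126405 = 0.00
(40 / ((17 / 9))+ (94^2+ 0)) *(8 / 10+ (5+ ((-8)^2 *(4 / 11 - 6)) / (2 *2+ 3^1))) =-2651121204 / 6545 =-405060.54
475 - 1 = 474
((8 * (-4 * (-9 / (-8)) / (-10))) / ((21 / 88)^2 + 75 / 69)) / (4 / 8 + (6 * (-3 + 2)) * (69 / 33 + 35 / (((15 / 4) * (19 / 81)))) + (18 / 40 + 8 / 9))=-0.01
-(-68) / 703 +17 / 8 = 12495 / 5624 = 2.22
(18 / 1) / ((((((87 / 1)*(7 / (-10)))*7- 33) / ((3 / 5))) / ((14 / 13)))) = -504 / 19903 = -0.03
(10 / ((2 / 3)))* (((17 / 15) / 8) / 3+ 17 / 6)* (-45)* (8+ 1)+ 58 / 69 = -9659191 / 552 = -17498.53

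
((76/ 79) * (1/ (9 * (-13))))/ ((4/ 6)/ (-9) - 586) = 57/ 4062812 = 0.00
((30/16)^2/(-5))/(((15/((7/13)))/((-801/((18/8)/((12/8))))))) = 5607/416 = 13.48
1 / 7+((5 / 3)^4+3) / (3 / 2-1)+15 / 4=57437 / 2268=25.32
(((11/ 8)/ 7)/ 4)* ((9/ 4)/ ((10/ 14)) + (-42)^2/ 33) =1779/ 640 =2.78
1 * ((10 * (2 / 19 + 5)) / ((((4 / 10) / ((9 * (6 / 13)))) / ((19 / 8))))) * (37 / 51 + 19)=10977975 / 442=24837.05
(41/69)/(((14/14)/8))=328/69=4.75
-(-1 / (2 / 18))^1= 9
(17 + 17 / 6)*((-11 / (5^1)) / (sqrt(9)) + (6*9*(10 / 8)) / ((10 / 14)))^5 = 20960209647478009867 / 145800000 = 143760011299.57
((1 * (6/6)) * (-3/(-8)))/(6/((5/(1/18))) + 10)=45/1208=0.04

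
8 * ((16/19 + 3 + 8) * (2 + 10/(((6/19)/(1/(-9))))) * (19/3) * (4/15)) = -6560/27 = -242.96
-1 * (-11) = 11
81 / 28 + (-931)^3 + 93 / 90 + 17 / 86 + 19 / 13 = -189456774085639 / 234780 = -806954485.41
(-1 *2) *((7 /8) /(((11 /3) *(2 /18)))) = -189 /44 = -4.30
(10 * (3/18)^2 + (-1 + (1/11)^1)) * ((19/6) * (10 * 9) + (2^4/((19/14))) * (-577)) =15479125/3762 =4114.60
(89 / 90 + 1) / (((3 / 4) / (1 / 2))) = 179 / 135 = 1.33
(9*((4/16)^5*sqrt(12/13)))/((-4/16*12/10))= -15*sqrt(39)/3328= -0.03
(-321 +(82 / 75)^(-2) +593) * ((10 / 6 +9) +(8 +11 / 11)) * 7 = 757670389 / 20172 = 37560.50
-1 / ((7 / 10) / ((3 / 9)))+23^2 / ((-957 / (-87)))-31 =3838 / 231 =16.61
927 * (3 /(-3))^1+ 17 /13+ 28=-11670 /13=-897.69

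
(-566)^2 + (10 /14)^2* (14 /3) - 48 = 6726518 /21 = 320310.38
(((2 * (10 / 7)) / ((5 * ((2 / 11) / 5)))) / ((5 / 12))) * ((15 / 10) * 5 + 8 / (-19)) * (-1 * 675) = -23967900 / 133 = -180209.77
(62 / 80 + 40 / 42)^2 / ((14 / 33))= 23159411 / 3292800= 7.03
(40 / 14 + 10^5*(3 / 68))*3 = 1576020 / 119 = 13243.87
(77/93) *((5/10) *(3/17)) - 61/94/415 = 734869/10279135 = 0.07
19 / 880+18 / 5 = 3.62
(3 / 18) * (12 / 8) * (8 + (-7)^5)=-4199.75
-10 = -10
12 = 12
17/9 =1.89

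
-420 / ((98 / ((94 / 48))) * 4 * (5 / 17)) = -799 / 112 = -7.13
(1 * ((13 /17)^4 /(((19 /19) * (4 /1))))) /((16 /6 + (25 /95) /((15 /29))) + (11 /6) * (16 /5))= 2713295 /286978156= 0.01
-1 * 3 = -3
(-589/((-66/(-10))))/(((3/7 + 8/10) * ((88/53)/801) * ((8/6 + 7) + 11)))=-4375842975/2414192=-1812.55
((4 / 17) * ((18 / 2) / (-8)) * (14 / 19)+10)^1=3167 / 323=9.80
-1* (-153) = 153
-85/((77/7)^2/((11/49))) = -85/539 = -0.16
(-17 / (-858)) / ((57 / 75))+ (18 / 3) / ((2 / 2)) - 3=49331 / 16302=3.03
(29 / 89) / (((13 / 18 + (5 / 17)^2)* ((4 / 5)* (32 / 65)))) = 24514425 / 23963072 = 1.02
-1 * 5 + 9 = 4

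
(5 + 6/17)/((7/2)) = 26/17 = 1.53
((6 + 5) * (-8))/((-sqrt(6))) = 35.93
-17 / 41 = -0.41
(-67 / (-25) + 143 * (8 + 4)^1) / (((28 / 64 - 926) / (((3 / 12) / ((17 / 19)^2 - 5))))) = 15511087 / 140315275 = 0.11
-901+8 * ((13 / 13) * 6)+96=-757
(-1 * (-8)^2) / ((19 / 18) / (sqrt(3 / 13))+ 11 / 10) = 855360 / 43961 -273600 * sqrt(39) / 43961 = -19.41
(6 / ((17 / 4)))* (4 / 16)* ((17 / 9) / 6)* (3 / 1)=1 / 3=0.33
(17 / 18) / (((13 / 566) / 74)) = 356014 / 117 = 3042.85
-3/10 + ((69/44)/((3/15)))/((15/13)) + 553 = 123089/220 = 559.50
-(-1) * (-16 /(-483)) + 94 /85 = 46762 /41055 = 1.14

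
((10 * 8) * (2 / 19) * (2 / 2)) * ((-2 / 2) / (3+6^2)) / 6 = -80 / 2223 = -0.04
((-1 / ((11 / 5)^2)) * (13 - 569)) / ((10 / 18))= 206.78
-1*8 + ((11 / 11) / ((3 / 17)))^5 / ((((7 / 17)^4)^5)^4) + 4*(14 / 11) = 4261387251669424015331300130868277022757008808514796945767516917473228689867567443359751320684269611815451 / 108353304291166946002112060109401569069739469076955299853572430739506673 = 39328632195823269850941510000000000.00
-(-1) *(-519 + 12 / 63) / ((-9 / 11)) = 119845 / 189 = 634.10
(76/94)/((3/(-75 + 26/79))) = -224162/11139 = -20.12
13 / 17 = 0.76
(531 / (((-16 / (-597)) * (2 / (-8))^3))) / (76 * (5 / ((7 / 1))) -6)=-4438098 / 169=-26260.93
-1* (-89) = 89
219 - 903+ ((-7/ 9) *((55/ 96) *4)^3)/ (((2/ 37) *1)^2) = -1934773801/ 497664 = -3887.71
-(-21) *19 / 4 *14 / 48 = 931 / 32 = 29.09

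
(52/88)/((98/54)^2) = 9477/52822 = 0.18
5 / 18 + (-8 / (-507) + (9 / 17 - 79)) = -4042847 / 51714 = -78.18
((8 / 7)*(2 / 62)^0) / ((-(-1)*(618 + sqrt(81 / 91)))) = 21424 / 11585001 - 8*sqrt(91) / 27031669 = 0.00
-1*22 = -22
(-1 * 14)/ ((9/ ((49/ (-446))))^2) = -16807/ 8056098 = -0.00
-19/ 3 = -6.33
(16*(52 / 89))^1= 832 / 89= 9.35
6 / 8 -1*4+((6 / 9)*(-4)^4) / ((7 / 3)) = 1957 / 28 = 69.89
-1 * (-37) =37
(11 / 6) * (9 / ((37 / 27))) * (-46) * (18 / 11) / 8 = -16767 / 148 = -113.29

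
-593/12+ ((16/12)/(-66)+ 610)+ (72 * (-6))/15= 1052891/1980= 531.76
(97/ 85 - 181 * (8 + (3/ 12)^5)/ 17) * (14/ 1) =-51207359/ 43520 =-1176.64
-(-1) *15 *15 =225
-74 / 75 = -0.99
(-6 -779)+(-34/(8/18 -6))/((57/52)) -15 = -377348/475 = -794.42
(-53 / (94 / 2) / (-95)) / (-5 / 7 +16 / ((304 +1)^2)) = -6902455 / 415256609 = -0.02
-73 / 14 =-5.21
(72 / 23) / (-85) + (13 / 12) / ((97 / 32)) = 182368 / 568905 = 0.32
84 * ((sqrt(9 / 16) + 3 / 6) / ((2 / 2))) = 105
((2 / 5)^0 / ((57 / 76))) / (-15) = -4 / 45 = -0.09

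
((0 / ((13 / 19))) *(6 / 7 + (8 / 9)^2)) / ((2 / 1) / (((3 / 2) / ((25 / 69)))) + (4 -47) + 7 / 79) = 0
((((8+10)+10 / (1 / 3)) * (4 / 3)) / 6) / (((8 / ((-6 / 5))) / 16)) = -128 / 5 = -25.60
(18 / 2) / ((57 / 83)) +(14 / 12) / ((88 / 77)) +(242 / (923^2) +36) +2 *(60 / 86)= 1721302217257 / 33409247664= 51.52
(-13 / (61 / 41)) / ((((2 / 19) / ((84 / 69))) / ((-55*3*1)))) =23393370 / 1403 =16673.82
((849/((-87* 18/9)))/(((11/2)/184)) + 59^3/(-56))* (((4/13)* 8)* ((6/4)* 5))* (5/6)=-1710798325/29029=-58934.11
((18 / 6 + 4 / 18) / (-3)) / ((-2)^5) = 29 / 864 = 0.03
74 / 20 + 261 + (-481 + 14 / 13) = -27979 / 130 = -215.22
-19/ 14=-1.36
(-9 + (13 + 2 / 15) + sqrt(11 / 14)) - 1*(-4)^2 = -178 / 15 + sqrt(154) / 14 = -10.98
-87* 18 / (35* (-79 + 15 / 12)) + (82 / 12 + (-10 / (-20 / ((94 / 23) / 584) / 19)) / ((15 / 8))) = 272101391 / 36551830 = 7.44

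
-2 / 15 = -0.13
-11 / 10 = -1.10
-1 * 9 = -9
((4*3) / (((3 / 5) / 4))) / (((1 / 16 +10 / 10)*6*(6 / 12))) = 1280 / 51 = 25.10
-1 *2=-2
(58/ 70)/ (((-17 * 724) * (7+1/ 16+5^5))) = -116/ 5396919535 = -0.00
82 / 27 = 3.04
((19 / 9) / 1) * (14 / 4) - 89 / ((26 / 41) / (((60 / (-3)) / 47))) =738083 / 10998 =67.11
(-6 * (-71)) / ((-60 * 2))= -71 / 20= -3.55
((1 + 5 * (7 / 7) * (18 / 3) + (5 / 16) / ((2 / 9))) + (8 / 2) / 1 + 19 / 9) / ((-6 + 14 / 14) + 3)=-11093 / 576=-19.26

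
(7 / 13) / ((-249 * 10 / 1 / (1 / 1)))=-7 / 32370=-0.00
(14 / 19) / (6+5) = 14 / 209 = 0.07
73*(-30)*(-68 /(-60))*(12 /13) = -29784 /13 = -2291.08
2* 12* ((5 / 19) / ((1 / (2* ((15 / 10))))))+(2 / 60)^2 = 324019 / 17100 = 18.95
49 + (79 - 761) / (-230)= 5976 / 115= 51.97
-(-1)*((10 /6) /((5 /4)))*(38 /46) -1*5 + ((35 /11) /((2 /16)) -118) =-73201 /759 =-96.44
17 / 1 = 17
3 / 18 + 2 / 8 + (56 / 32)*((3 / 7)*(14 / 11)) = 181 / 132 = 1.37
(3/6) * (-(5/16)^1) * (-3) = 15/32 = 0.47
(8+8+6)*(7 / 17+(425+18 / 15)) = 797764 / 85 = 9385.46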